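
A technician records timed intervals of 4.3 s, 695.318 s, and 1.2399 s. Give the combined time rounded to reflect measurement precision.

700.9 s

4.3 s + 695.318 s + 1.2399 s = 700.8579 s.
Addition/subtraction keeps the fewest decimal places: 4.3 → 1 decimal place, 695.318 → 3 decimal places, 1.2399 → 4 decimal places; limit is 1.
Rounded to 1 decimal place: 700.9 s.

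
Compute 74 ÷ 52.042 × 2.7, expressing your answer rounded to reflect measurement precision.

3.8

74 ÷ 52.042 × 2.7 = 3.83920679451…
Multiplication/division keeps the fewest significant figures: 74 → 2 s.f., 52.042 → 5 s.f., 2.7 → 2 s.f.; limit is 2.
Rounded to 2 significant figures: 3.8.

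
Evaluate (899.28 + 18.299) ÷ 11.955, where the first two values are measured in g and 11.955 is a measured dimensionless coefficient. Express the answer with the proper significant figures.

899.28 g + 18.299 g = 917.579 g; the sum is limited to 2 decimal places (5 s.f.).
Carrying full precision, 917.579 ÷ 11.955 = 76.7527394396… g; 11.955 has 5 s.f., so the result keeps min(5, 5) = 5 s.f.
Rounded to 5 significant figures: 76.753 g.

76.753 g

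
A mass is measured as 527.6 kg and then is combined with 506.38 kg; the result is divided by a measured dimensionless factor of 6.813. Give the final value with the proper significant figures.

151.8 kg

527.6 kg + 506.38 kg = 1033.98 kg; the sum is limited to 1 decimal place (5 s.f.).
Carrying full precision, 1033.98 ÷ 6.813 = 151.765741964… kg; 6.813 has 4 s.f., so the result keeps min(5, 4) = 4 s.f.
Rounded to 4 significant figures: 151.8 kg.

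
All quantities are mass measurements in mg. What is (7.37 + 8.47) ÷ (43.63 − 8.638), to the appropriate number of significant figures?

7.37 + 8.47 = 15.84, limited to 2 d.p. → 4 s.f.; 43.63 − 8.638 = 34.992, limited to 2 d.p. → 4 s.f.
Carrying full precision, 15.84 ÷ 34.992 = 0.452674897119…; keep min(4, 4) = 4 s.f.
Rounded to 4 significant figures: 0.4527.

0.4527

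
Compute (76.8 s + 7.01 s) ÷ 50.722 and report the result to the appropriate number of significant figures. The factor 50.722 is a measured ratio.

1.65 s

76.8 s + 7.01 s = 83.81 s; the sum is limited to 1 decimal place (3 s.f.).
Carrying full precision, 83.81 ÷ 50.722 = 1.65234020741… s; 50.722 has 5 s.f., so the result keeps min(3, 5) = 3 s.f.
Rounded to 3 significant figures: 1.65 s.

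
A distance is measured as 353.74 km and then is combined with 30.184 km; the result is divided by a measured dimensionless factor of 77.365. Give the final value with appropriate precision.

353.74 km + 30.184 km = 383.924 km; the sum is limited to 2 decimal places (5 s.f.).
Carrying full precision, 383.924 ÷ 77.365 = 4.96250242358… km; 77.365 has 5 s.f., so the result keeps min(5, 5) = 5 s.f.
Rounded to 5 significant figures: 4.9625 km.

4.9625 km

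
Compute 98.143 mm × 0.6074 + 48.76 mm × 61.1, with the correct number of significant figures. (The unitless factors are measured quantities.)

3.04 × 10³ mm

98.143 × 0.6074 = 59.6120582 → 59.61 mm (4 s.f., last digit at the 10^-2 place).
48.76 × 61.1 = 2979.236 → 2.98 × 10³ mm (3 s.f., last digit at the 10^1 place).
Sum: 3038.8480582 mm; keep the coarser place, 10^1.
Result: 3.04 × 10³ mm.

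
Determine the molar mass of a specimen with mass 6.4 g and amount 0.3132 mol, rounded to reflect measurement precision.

molar mass = 6.4 g ÷ 0.3132 mol = 20.4342273308… g/mol.
6.4 has 2 significant figures; 0.3132 has 4.
Division/multiplication keeps the fewest: 2 significant figures.
Rounded: 20. g/mol.

20. g/mol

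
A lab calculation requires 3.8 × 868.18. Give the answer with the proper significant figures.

3.8 × 868.18 = 3299.084
Multiplication/division keeps the fewest significant figures: 3.8 → 2 s.f., 868.18 → 5 s.f.; limit is 2.
Rounded to 2 significant figures: 3.3 × 10^3.

3.3 × 10^3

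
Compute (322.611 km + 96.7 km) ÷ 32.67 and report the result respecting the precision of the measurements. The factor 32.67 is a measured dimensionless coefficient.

322.611 km + 96.7 km = 419.311 km; the sum is limited to 1 decimal place (4 s.f.).
Carrying full precision, 419.311 ÷ 32.67 = 12.8347413529… km; 32.67 has 4 s.f., so the result keeps min(4, 4) = 4 s.f.
Rounded to 4 significant figures: 12.83 km.

12.83 km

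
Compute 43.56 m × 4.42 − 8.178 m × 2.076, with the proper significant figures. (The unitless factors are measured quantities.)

176 m

43.56 × 4.42 = 192.5352 → 193 m (3 s.f., last digit at the 10^0 place).
8.178 × 2.076 = 16.977528 → 16.98 m (4 s.f., last digit at the 10^-2 place).
Difference: 175.557672 m; keep the coarser place, 10^0.
Result: 176 m.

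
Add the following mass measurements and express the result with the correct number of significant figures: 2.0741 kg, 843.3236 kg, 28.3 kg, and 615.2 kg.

1488.9 kg

2.0741 kg + 843.3236 kg + 28.3 kg + 615.2 kg = 1488.8977 kg.
Addition/subtraction keeps the fewest decimal places: 2.0741 → 4 decimal places, 843.3236 → 4 decimal places, 28.3 → 1 decimal place, 615.2 → 1 decimal place; limit is 1.
Rounded to 1 decimal place: 1488.9 kg.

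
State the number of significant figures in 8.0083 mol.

8.0083: zeros between nonzero digits are significant.

5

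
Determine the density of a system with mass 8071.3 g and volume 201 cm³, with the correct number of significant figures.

40.2 g/cm³

density = 8071.3 g ÷ 201 cm³ = 40.155721393… g/cm³.
8071.3 has 5 significant figures; 201 has 3.
Division/multiplication keeps the fewest: 3 significant figures.
Rounded: 40.2 g/cm³.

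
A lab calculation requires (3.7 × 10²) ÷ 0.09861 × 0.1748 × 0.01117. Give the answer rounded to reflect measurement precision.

7.3

(3.7 × 10²) ÷ 0.09861 × 0.1748 × 0.01117 = 7.32614258189…
Multiplication/division keeps the fewest significant figures: 3.7 × 10² → 2 s.f., 0.09861 → 4 s.f., 0.1748 → 4 s.f., 0.01117 → 4 s.f.; limit is 2.
Rounded to 2 significant figures: 7.3.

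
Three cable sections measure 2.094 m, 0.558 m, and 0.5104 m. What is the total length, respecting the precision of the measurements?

2.094 m + 0.558 m + 0.5104 m = 3.1624 m.
Addition/subtraction keeps the fewest decimal places: 2.094 → 3 decimal places, 0.558 → 3 decimal places, 0.5104 → 4 decimal places; limit is 3.
Rounded to 3 decimal places: 3.162 m.

3.162 m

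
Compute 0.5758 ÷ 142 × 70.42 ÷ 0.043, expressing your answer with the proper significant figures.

6.6

0.5758 ÷ 142 × 70.42 ÷ 0.043 = 6.64065443826…
Multiplication/division keeps the fewest significant figures: 0.5758 → 4 s.f., 142 → 3 s.f., 70.42 → 4 s.f., 0.043 → 2 s.f.; limit is 2.
Rounded to 2 significant figures: 6.6.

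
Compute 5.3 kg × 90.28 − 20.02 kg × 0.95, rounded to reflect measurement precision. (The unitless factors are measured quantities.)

4.6 × 10² kg

5.3 × 90.28 = 478.484 → 4.8 × 10² kg (2 s.f., last digit at the 10^1 place).
20.02 × 0.95 = 19.019 → 19 kg (2 s.f., last digit at the 10^0 place).
Difference: 459.465 kg; keep the coarser place, 10^1.
Result: 4.6 × 10² kg.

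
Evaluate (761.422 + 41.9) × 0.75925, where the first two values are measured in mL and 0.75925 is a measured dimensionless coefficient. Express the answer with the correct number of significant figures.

761.422 mL + 41.9 mL = 803.322 mL; the sum is limited to 1 decimal place (4 s.f.).
Carrying full precision, 803.322 × 0.75925 = 609.9222285 mL; 0.75925 has 5 s.f., so the result keeps min(4, 5) = 4 s.f.
Rounded to 4 significant figures: 609.9 mL.

609.9 mL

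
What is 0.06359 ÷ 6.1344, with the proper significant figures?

0.01037

0.06359 ÷ 6.1344 = 0.010366131977…
Multiplication/division keeps the fewest significant figures: 0.06359 → 4 s.f., 6.1344 → 5 s.f.; limit is 4.
Rounded to 4 significant figures: 0.01037.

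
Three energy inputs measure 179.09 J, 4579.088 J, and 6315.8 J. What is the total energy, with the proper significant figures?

179.09 J + 4579.088 J + 6315.8 J = 11073.978 J.
Addition/subtraction keeps the fewest decimal places: 179.09 → 2 decimal places, 4579.088 → 3 decimal places, 6315.8 → 1 decimal place; limit is 1.
Rounded to 1 decimal place: 11074.0 J.

11074.0 J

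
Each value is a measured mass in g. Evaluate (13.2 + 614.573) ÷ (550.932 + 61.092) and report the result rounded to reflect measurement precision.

1.026

13.2 + 614.573 = 627.773, limited to 1 d.p. → 4 s.f.; 550.932 + 61.092 = 612.024, limited to 3 d.p. → 6 s.f.
Carrying full precision, 627.773 ÷ 612.024 = 1.02573265101…; keep min(4, 6) = 4 s.f.
Rounded to 4 significant figures: 1.026.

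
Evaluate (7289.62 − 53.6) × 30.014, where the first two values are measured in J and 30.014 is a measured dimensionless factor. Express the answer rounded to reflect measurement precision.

7289.62 J − 53.6 J = 7236.02 J; the difference is limited to 1 decimal place (5 s.f.).
Carrying full precision, 7236.02 × 30.014 = 217181.90428 J; 30.014 has 5 s.f., so the result keeps min(5, 5) = 5 s.f.
Rounded to 5 significant figures: 2.1718 × 10⁵ J.

2.1718 × 10⁵ J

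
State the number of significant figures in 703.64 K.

5

703.64: zeros between nonzero digits are significant.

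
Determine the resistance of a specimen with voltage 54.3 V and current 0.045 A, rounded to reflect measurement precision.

1.2 × 10³ Ω

resistance = 54.3 V ÷ 0.045 A = 1206.66666667… Ω.
54.3 has 3 significant figures; 0.045 has 2.
Division/multiplication keeps the fewest: 2 significant figures.
Rounded: 1.2 × 10³ Ω.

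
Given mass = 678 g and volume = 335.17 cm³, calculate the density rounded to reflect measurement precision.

2.02 g/cm³

density = 678 g ÷ 335.17 cm³ = 2.02285407405… g/cm³.
678 has 3 significant figures; 335.17 has 5.
Division/multiplication keeps the fewest: 3 significant figures.
Rounded: 2.02 g/cm³.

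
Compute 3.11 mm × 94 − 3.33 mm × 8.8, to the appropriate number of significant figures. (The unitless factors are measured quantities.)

2.6 × 10² mm

3.11 × 94 = 292.34 → 2.9 × 10² mm (2 s.f., last digit at the 10^1 place).
3.33 × 8.8 = 29.304 → 29 mm (2 s.f., last digit at the 10^0 place).
Difference: 263.036 mm; keep the coarser place, 10^1.
Result: 2.6 × 10² mm.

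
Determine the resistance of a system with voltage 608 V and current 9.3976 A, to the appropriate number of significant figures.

resistance = 608 V ÷ 9.3976 A = 64.6973695412… Ω.
608 has 3 significant figures; 9.3976 has 5.
Division/multiplication keeps the fewest: 3 significant figures.
Rounded: 64.7 Ω.

64.7 Ω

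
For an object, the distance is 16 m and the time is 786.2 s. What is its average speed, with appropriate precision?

0.020 m/s

average speed = 16 m ÷ 786.2 s = 0.020351055711… m/s.
16 has 2 significant figures; 786.2 has 4.
Division/multiplication keeps the fewest: 2 significant figures.
Rounded: 0.020 m/s.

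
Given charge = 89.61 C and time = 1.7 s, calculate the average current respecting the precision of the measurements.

average current = 89.61 C ÷ 1.7 s = 52.7117647059… A.
89.61 has 4 significant figures; 1.7 has 2.
Division/multiplication keeps the fewest: 2 significant figures.
Rounded: 53 A.

53 A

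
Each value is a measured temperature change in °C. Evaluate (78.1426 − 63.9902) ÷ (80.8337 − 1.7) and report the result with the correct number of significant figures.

0.179

78.1426 − 63.9902 = 14.1524, limited to 4 d.p. → 6 s.f.; 80.8337 − 1.7 = 79.1337, limited to 1 d.p. → 3 s.f.
Carrying full precision, 14.1524 ÷ 79.1337 = 0.178841631315…; keep min(6, 3) = 3 s.f.
Rounded to 3 significant figures: 0.179.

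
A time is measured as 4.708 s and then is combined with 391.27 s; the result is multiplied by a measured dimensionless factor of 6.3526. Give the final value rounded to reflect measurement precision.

4.708 s + 391.27 s = 395.978 s; the sum is limited to 2 decimal places (5 s.f.).
Carrying full precision, 395.978 × 6.3526 = 2515.4898428 s; 6.3526 has 5 s.f., so the result keeps min(5, 5) = 5 s.f.
Rounded to 5 significant figures: 2515.5 s.

2515.5 s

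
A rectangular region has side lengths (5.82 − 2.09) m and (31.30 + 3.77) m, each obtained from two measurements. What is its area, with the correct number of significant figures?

131 m²

5.82 − 2.09 = 3.73, limited to 2 d.p. → 3 s.f.; 31.30 + 3.77 = 35.07, limited to 2 d.p. → 4 s.f.
Carrying full precision, 3.73 × 35.07 = 130.8111; keep min(3, 4) = 3 s.f.
Rounded to 3 significant figures: 131 m².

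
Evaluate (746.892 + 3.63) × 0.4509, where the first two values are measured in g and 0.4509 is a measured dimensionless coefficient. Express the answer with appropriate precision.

338.4 g

746.892 g + 3.63 g = 750.522 g; the sum is limited to 2 decimal places (5 s.f.).
Carrying full precision, 750.522 × 0.4509 = 338.4103698 g; 0.4509 has 4 s.f., so the result keeps min(5, 4) = 4 s.f.
Rounded to 4 significant figures: 338.4 g.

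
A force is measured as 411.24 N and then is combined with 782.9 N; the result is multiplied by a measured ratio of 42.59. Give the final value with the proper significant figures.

411.24 N + 782.9 N = 1194.14 N; the sum is limited to 1 decimal place (5 s.f.).
Carrying full precision, 1194.14 × 42.59 = 50858.4226 N; 42.59 has 4 s.f., so the result keeps min(5, 4) = 4 s.f.
Rounded to 4 significant figures: 5.086 × 10^4 N.

5.086 × 10^4 N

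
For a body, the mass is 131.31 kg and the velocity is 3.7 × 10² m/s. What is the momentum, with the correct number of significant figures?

4.9 × 10⁴ kg·m/s

momentum = 131.31 kg × 3.7 × 10² m/s = 48584.7 kg·m/s.
131.31 has 5 significant figures; 3.7 × 10² has 2.
Division/multiplication keeps the fewest: 2 significant figures.
Rounded: 4.9 × 10⁴ kg·m/s.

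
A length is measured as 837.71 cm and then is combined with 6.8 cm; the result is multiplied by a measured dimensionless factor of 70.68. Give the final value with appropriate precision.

5.969 × 10^4 cm

837.71 cm + 6.8 cm = 844.51 cm; the sum is limited to 1 decimal place (4 s.f.).
Carrying full precision, 844.51 × 70.68 = 59689.9668 cm; 70.68 has 4 s.f., so the result keeps min(4, 4) = 4 s.f.
Rounded to 4 significant figures: 5.969 × 10^4 cm.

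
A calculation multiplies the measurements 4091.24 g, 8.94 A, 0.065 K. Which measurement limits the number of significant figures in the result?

0.065 K

4091.24 g → 6 s.f.; 8.94 A → 3 s.f.; 0.065 K → 2 s.f.
The fewest is 2 significant figures, from 0.065 K.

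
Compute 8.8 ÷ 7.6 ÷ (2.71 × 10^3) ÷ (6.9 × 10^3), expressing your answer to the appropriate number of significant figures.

6.2 × 10^-8

8.8 ÷ 7.6 ÷ (2.71 × 10^3) ÷ (6.9 × 10^3) = 6.19228160245 × 10^-8…
Multiplication/division keeps the fewest significant figures: 8.8 → 2 s.f., 7.6 → 2 s.f., 2.71 × 10^3 → 3 s.f., 6.9 × 10^3 → 2 s.f.; limit is 2.
Rounded to 2 significant figures: 6.2 × 10^-8.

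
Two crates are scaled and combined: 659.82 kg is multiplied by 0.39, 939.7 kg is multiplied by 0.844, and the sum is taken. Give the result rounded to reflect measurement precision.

1.05 × 10^3 kg

659.82 × 0.39 = 257.3298 → 2.6 × 10^2 kg (2 s.f., last digit at the 10^1 place).
939.7 × 0.844 = 793.1068 → 793 kg (3 s.f., last digit at the 10^0 place).
Sum: 1050.4366 kg; keep the coarser place, 10^1.
Result: 1.05 × 10^3 kg.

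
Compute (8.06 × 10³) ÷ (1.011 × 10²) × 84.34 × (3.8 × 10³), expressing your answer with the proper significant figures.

2.6 × 10⁷

(8.06 × 10³) ÷ (1.011 × 10²) × 84.34 × (3.8 × 10³) = 25550598.6152…
Multiplication/division keeps the fewest significant figures: 8.06 × 10³ → 3 s.f., 1.011 × 10² → 4 s.f., 84.34 → 4 s.f., 3.8 × 10³ → 2 s.f.; limit is 2.
Rounded to 2 significant figures: 2.6 × 10⁷.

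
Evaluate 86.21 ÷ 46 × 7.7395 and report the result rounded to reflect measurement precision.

86.21 ÷ 46 × 7.7395 = 14.5048325
Multiplication/division keeps the fewest significant figures: 86.21 → 4 s.f., 46 → 2 s.f., 7.7395 → 5 s.f.; limit is 2.
Rounded to 2 significant figures: 15.

15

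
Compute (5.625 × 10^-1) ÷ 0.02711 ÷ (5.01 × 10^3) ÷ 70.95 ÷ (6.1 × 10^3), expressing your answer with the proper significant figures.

9.6 × 10^-9

(5.625 × 10^-1) ÷ 0.02711 ÷ (5.01 × 10^3) ÷ 70.95 ÷ (6.1 × 10^3) = 9.56914308509 × 10^-9…
Multiplication/division keeps the fewest significant figures: 5.625 × 10^-1 → 4 s.f., 0.02711 → 4 s.f., 5.01 × 10^3 → 3 s.f., 70.95 → 4 s.f., 6.1 × 10^3 → 2 s.f.; limit is 2.
Rounded to 2 significant figures: 9.6 × 10^-9.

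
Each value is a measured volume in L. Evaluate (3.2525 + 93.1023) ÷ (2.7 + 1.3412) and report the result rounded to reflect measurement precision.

24

3.2525 + 93.1023 = 96.3548, limited to 4 d.p. → 6 s.f.; 2.7 + 1.3412 = 4.0412, limited to 1 d.p. → 2 s.f.
Carrying full precision, 96.3548 ÷ 4.0412 = 23.8431159062…; keep min(6, 2) = 2 s.f.
Rounded to 2 significant figures: 24.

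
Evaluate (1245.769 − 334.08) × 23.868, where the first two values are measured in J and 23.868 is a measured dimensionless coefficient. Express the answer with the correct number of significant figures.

2.1760 × 10⁴ J

1245.769 J − 334.08 J = 911.689 J; the difference is limited to 2 decimal places (5 s.f.).
Carrying full precision, 911.689 × 23.868 = 21760.193052 J; 23.868 has 5 s.f., so the result keeps min(5, 5) = 5 s.f.
Rounded to 5 significant figures: 2.1760 × 10⁴ J.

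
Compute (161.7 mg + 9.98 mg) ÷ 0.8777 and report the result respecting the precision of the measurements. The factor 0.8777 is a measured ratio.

161.7 mg + 9.98 mg = 171.68 mg; the sum is limited to 1 decimal place (4 s.f.).
Carrying full precision, 171.68 ÷ 0.8777 = 195.602141962… mg; 0.8777 has 4 s.f., so the result keeps min(4, 4) = 4 s.f.
Rounded to 4 significant figures: 195.6 mg.

195.6 mg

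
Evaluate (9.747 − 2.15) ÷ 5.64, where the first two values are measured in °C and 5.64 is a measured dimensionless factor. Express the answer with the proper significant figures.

9.747 °C − 2.15 °C = 7.597 °C; the difference is limited to 2 decimal places (3 s.f.).
Carrying full precision, 7.597 ÷ 5.64 = 1.3469858156… °C; 5.64 has 3 s.f., so the result keeps min(3, 3) = 3 s.f.
Rounded to 3 significant figures: 1.35 °C.

1.35 °C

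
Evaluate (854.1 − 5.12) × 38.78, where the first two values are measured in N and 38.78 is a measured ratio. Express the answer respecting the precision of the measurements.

3.292 × 10^4 N

854.1 N − 5.12 N = 848.98 N; the difference is limited to 1 decimal place (4 s.f.).
Carrying full precision, 848.98 × 38.78 = 32923.4444 N; 38.78 has 4 s.f., so the result keeps min(4, 4) = 4 s.f.
Rounded to 4 significant figures: 3.292 × 10^4 N.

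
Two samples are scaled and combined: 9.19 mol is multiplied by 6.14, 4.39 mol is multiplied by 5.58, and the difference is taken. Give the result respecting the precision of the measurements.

9.19 × 6.14 = 56.4266 → 56.4 mol (3 s.f., last digit at the 10^-1 place).
4.39 × 5.58 = 24.4962 → 24.5 mol (3 s.f., last digit at the 10^-1 place).
Difference: 31.9304 mol; keep the coarser place, 10^-1.
Result: 31.9 mol.

31.9 mol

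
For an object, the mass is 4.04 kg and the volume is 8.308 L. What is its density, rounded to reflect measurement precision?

density = 4.04 kg ÷ 8.308 L = 0.486278285989… kg/L.
4.04 has 3 significant figures; 8.308 has 4.
Division/multiplication keeps the fewest: 3 significant figures.
Rounded: 0.486 kg/L.

0.486 kg/L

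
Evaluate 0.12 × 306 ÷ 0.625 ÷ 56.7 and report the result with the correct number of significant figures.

0.12 × 306 ÷ 0.625 ÷ 56.7 = 1.03619047619…
Multiplication/division keeps the fewest significant figures: 0.12 → 2 s.f., 306 → 3 s.f., 0.625 → 3 s.f., 56.7 → 3 s.f.; limit is 2.
Rounded to 2 significant figures: 1.0.

1.0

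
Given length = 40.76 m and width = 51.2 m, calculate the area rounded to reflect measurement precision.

2.09 × 10^3 m²

area = 40.76 m × 51.2 m = 2086.912 m².
40.76 has 4 significant figures; 51.2 has 3.
Division/multiplication keeps the fewest: 3 significant figures.
Rounded: 2.09 × 10^3 m².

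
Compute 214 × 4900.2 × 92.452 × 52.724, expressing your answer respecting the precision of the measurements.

214 × 4900.2 × 92.452 × 52.724 = 5.11154562145 × 10^9…
Multiplication/division keeps the fewest significant figures: 214 → 3 s.f., 4900.2 → 5 s.f., 92.452 → 5 s.f., 52.724 → 5 s.f.; limit is 3.
Rounded to 3 significant figures: 5.11 × 10^9.

5.11 × 10^9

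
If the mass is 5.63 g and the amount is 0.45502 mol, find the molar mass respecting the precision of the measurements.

12.4 g/mol

molar mass = 5.63 g ÷ 0.45502 mol = 12.3730825019… g/mol.
5.63 has 3 significant figures; 0.45502 has 5.
Division/multiplication keeps the fewest: 3 significant figures.
Rounded: 12.4 g/mol.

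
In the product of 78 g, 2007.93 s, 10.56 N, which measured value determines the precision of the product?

78 g → 2 s.f.; 2007.93 s → 6 s.f.; 10.56 N → 4 s.f.
The fewest is 2 significant figures, from 78 g.

78 g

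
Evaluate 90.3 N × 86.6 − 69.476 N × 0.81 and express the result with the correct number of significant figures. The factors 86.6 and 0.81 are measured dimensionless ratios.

90.3 × 86.6 = 7819.98 → 7.82 × 10^3 N (3 s.f., last digit at the 10^1 place).
69.476 × 0.81 = 56.27556 → 56 N (2 s.f., last digit at the 10^0 place).
Difference: 7763.70444 N; keep the coarser place, 10^1.
Result: 7.76 × 10^3 N.

7.76 × 10^3 N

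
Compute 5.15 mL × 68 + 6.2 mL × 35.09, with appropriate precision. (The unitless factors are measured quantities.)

5.7 × 10^2 mL

5.15 × 68 = 350.2 → 3.5 × 10^2 mL (2 s.f., last digit at the 10^1 place).
6.2 × 35.09 = 217.558 → 2.2 × 10^2 mL (2 s.f., last digit at the 10^1 place).
Sum: 567.758 mL; keep the coarser place, 10^1.
Result: 5.7 × 10^2 mL.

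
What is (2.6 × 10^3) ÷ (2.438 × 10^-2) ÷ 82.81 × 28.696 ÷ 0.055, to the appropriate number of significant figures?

6.7 × 10^5

(2.6 × 10^3) ÷ (2.438 × 10^-2) ÷ 82.81 × 28.696 ÷ 0.055 = 671916.856143…
Multiplication/division keeps the fewest significant figures: 2.6 × 10^3 → 2 s.f., 2.438 × 10^-2 → 4 s.f., 82.81 → 4 s.f., 28.696 → 5 s.f., 0.055 → 2 s.f.; limit is 2.
Rounded to 2 significant figures: 6.7 × 10^5.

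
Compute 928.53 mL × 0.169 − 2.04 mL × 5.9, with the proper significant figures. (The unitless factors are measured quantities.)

928.53 × 0.169 = 156.92157 → 1.57 × 10² mL (3 s.f., last digit at the 10^0 place).
2.04 × 5.9 = 12.036 → 12 mL (2 s.f., last digit at the 10^0 place).
Difference: 144.88557 mL; keep the coarser place, 10^0.
Result: 145 mL.

145 mL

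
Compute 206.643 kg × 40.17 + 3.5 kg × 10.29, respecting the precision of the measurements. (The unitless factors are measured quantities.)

8337 kg

206.643 × 40.17 = 8300.84931 → 8301 kg (4 s.f., last digit at the 10^0 place).
3.5 × 10.29 = 36.015 → 36 kg (2 s.f., last digit at the 10^0 place).
Sum: 8336.86431 kg; keep the coarser place, 10^0.
Result: 8337 kg.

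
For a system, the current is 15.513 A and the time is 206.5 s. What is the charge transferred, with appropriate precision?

3203 C

charge transferred = 15.513 A × 206.5 s = 3203.4345 C.
15.513 has 5 significant figures; 206.5 has 4.
Division/multiplication keeps the fewest: 4 significant figures.
Rounded: 3203 C.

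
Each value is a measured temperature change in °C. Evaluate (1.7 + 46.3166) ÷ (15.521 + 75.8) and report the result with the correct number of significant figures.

0.526

1.7 + 46.3166 = 48.0166, limited to 1 d.p. → 3 s.f.; 15.521 + 75.8 = 91.321, limited to 1 d.p. → 3 s.f.
Carrying full precision, 48.0166 ÷ 91.321 = 0.525800199297…; keep min(3, 3) = 3 s.f.
Rounded to 3 significant figures: 0.526.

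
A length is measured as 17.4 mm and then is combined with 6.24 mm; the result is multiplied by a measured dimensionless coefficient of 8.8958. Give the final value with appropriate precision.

210. mm

17.4 mm + 6.24 mm = 23.64 mm; the sum is limited to 1 decimal place (3 s.f.).
Carrying full precision, 23.64 × 8.8958 = 210.296712 mm; 8.8958 has 5 s.f., so the result keeps min(3, 5) = 3 s.f.
Rounded to 3 significant figures: 210. mm.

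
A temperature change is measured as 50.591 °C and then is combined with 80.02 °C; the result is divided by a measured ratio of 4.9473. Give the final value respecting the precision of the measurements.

50.591 °C + 80.02 °C = 130.611 °C; the sum is limited to 2 decimal places (5 s.f.).
Carrying full precision, 130.611 ÷ 4.9473 = 26.4004608574… °C; 4.9473 has 5 s.f., so the result keeps min(5, 5) = 5 s.f.
Rounded to 5 significant figures: 26.400 °C.

26.400 °C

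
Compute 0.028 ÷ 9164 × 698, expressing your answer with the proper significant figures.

0.0021

0.028 ÷ 9164 × 698 = 0.0021326931471…
Multiplication/division keeps the fewest significant figures: 0.028 → 2 s.f., 9164 → 4 s.f., 698 → 3 s.f.; limit is 2.
Rounded to 2 significant figures: 0.0021.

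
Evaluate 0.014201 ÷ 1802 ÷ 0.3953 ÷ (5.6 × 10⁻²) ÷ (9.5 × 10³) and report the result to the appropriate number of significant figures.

0.014201 ÷ 1802 ÷ 0.3953 ÷ (5.6 × 10⁻²) ÷ (9.5 × 10³) = 3.74736239361 × 10^-8…
Multiplication/division keeps the fewest significant figures: 0.014201 → 5 s.f., 1802 → 4 s.f., 0.3953 → 4 s.f., 5.6 × 10⁻² → 2 s.f., 9.5 × 10³ → 2 s.f.; limit is 2.
Rounded to 2 significant figures: 3.7 × 10⁻⁸.

3.7 × 10⁻⁸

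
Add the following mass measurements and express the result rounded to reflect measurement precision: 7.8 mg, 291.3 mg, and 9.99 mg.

309.1 mg

7.8 mg + 291.3 mg + 9.99 mg = 309.09 mg.
Addition/subtraction keeps the fewest decimal places: 7.8 → 1 decimal place, 291.3 → 1 decimal place, 9.99 → 2 decimal places; limit is 1.
Rounded to 1 decimal place: 309.1 mg.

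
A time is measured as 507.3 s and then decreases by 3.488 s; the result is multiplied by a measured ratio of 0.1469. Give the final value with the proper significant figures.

74.01 s

507.3 s − 3.488 s = 503.812 s; the difference is limited to 1 decimal place (4 s.f.).
Carrying full precision, 503.812 × 0.1469 = 74.0099828 s; 0.1469 has 4 s.f., so the result keeps min(4, 4) = 4 s.f.
Rounded to 4 significant figures: 74.01 s.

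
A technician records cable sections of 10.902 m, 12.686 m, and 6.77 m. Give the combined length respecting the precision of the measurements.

10.902 m + 12.686 m + 6.77 m = 30.358 m.
Addition/subtraction keeps the fewest decimal places: 10.902 → 3 decimal places, 12.686 → 3 decimal places, 6.77 → 2 decimal places; limit is 2.
Rounded to 2 decimal places: 30.36 m.

30.36 m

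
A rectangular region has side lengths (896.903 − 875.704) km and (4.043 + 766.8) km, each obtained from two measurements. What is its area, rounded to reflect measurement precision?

896.903 − 875.704 = 21.199, limited to 3 d.p. → 5 s.f.; 4.043 + 766.8 = 770.843, limited to 1 d.p. → 4 s.f.
Carrying full precision, 21.199 × 770.843 = 16341.100757; keep min(5, 4) = 4 s.f.
Rounded to 4 significant figures: 1.634 × 10⁴ km².

1.634 × 10⁴ km²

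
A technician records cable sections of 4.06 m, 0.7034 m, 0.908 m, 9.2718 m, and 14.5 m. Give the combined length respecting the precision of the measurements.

29.4 m

4.06 m + 0.7034 m + 0.908 m + 9.2718 m + 14.5 m = 29.4432 m.
Addition/subtraction keeps the fewest decimal places: 4.06 → 2 decimal places, 0.7034 → 4 decimal places, 0.908 → 3 decimal places, 9.2718 → 4 decimal places, 14.5 → 1 decimal place; limit is 1.
Rounded to 1 decimal place: 29.4 m.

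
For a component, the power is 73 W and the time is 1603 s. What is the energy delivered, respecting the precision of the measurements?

energy delivered = 73 W × 1603 s = 117019 J.
73 has 2 significant figures; 1603 has 4.
Division/multiplication keeps the fewest: 2 significant figures.
Rounded: 1.2 × 10^5 J.

1.2 × 10^5 J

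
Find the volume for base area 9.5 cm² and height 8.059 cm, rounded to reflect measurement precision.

77 cm³

volume = 9.5 cm² × 8.059 cm = 76.5605 cm³.
9.5 has 2 significant figures; 8.059 has 4.
Division/multiplication keeps the fewest: 2 significant figures.
Rounded: 77 cm³.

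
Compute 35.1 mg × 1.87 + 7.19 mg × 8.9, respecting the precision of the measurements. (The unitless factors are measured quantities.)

35.1 × 1.87 = 65.637 → 65.6 mg (3 s.f., last digit at the 10^-1 place).
7.19 × 8.9 = 63.991 → 64 mg (2 s.f., last digit at the 10^0 place).
Sum: 129.628 mg; keep the coarser place, 10^0.
Result: 130. mg.

130. mg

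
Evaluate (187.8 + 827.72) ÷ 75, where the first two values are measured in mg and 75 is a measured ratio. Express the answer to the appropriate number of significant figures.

187.8 mg + 827.72 mg = 1015.52 mg; the sum is limited to 1 decimal place (5 s.f.).
Carrying full precision, 1015.52 ÷ 75 = 13.5402666667… mg; 75 has 2 s.f., so the result keeps min(5, 2) = 2 s.f.
Rounded to 2 significant figures: 14 mg.

14 mg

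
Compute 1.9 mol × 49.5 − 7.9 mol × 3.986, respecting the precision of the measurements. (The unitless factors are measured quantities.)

1.9 × 49.5 = 94.05 → 94 mol (2 s.f., last digit at the 10^0 place).
7.9 × 3.986 = 31.4894 → 31 mol (2 s.f., last digit at the 10^0 place).
Difference: 62.5606 mol; keep the coarser place, 10^0.
Result: 63 mol.

63 mol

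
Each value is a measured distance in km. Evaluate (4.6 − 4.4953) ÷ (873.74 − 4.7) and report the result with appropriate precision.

4.6 − 4.4953 = 0.1047, limited to 1 d.p. → 1 s.f.; 873.74 − 4.7 = 869.04, limited to 1 d.p. → 4 s.f.
Carrying full precision, 0.1047 ÷ 869.04 = 0.000120477768572…; keep min(1, 4) = 1 s.f.
Rounded to 1 significant figure: 1 × 10⁻⁴.

1 × 10⁻⁴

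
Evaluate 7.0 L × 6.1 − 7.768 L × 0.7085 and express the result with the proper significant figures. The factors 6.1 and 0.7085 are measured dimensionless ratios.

37 L

7.0 × 6.1 = 42.7 → 43 L (2 s.f., last digit at the 10^0 place).
7.768 × 0.7085 = 5.503628 → 5.504 L (4 s.f., last digit at the 10^-3 place).
Difference: 37.196372 L; keep the coarser place, 10^0.
Result: 37 L.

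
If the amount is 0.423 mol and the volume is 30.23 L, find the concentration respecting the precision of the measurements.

concentration = 0.423 mol ÷ 30.23 L = 0.0139927224611… mol/L.
0.423 has 3 significant figures; 30.23 has 4.
Division/multiplication keeps the fewest: 3 significant figures.
Rounded: 1.40 × 10⁻² mol/L.

1.40 × 10⁻² mol/L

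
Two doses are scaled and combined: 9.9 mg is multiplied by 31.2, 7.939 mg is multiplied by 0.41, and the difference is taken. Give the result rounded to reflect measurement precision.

9.9 × 31.2 = 308.88 → 3.1 × 10² mg (2 s.f., last digit at the 10^1 place).
7.939 × 0.41 = 3.25499 → 3.3 mg (2 s.f., last digit at the 10^-1 place).
Difference: 305.62501 mg; keep the coarser place, 10^1.
Result: 3.1 × 10² mg.

3.1 × 10² mg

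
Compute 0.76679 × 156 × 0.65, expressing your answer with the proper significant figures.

0.76679 × 156 × 0.65 = 77.752506
Multiplication/division keeps the fewest significant figures: 0.76679 → 5 s.f., 156 → 3 s.f., 0.65 → 2 s.f.; limit is 2.
Rounded to 2 significant figures: 78.

78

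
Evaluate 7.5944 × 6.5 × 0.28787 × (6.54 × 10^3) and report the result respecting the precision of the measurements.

7.5944 × 6.5 × 0.28787 × (6.54 × 10^3) = 92935.3589393…
Multiplication/division keeps the fewest significant figures: 7.5944 → 5 s.f., 6.5 → 2 s.f., 0.28787 → 5 s.f., 6.54 × 10^3 → 3 s.f.; limit is 2.
Rounded to 2 significant figures: 9.3 × 10^4.

9.3 × 10^4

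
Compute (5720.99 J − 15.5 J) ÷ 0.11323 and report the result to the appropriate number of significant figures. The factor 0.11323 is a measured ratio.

50389 J

5720.99 J − 15.5 J = 5705.49 J; the difference is limited to 1 decimal place (5 s.f.).
Carrying full precision, 5705.49 ÷ 0.11323 = 50388.5012806… J; 0.11323 has 5 s.f., so the result keeps min(5, 5) = 5 s.f.
Rounded to 5 significant figures: 50389 J.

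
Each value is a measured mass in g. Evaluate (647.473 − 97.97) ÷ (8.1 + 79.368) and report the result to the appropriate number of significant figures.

647.473 − 97.97 = 549.503, limited to 2 d.p. → 5 s.f.; 8.1 + 79.368 = 87.468, limited to 1 d.p. → 3 s.f.
Carrying full precision, 549.503 ÷ 87.468 = 6.28233182421…; keep min(5, 3) = 3 s.f.
Rounded to 3 significant figures: 6.28.

6.28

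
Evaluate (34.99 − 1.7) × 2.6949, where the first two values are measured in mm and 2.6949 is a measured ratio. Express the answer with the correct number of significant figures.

34.99 mm − 1.7 mm = 33.29 mm; the difference is limited to 1 decimal place (3 s.f.).
Carrying full precision, 33.29 × 2.6949 = 89.713221 mm; 2.6949 has 5 s.f., so the result keeps min(3, 5) = 3 s.f.
Rounded to 3 significant figures: 89.7 mm.

89.7 mm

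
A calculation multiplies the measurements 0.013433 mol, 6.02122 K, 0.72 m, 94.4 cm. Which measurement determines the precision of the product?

0.013433 mol → 5 s.f.; 6.02122 K → 6 s.f.; 0.72 m → 2 s.f.; 94.4 cm → 3 s.f.
The fewest is 2 significant figures, from 0.72 m.

0.72 m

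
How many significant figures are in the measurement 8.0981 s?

5

8.0981: zeros between nonzero digits are significant.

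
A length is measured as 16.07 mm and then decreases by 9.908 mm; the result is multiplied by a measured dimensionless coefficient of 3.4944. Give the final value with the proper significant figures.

21.5 mm

16.07 mm − 9.908 mm = 6.162 mm; the difference is limited to 2 decimal places (3 s.f.).
Carrying full precision, 6.162 × 3.4944 = 21.5324928 mm; 3.4944 has 5 s.f., so the result keeps min(3, 5) = 3 s.f.
Rounded to 3 significant figures: 21.5 mm.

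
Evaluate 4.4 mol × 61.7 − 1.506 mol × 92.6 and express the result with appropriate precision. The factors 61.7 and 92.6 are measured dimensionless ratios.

1.3 × 10² mol

4.4 × 61.7 = 271.48 → 2.7 × 10² mol (2 s.f., last digit at the 10^1 place).
1.506 × 92.6 = 139.4556 → 139 mol (3 s.f., last digit at the 10^0 place).
Difference: 132.0244 mol; keep the coarser place, 10^1.
Result: 1.3 × 10² mol.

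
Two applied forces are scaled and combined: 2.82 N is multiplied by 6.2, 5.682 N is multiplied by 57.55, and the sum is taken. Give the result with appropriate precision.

2.82 × 6.2 = 17.484 → 17 N (2 s.f., last digit at the 10^0 place).
5.682 × 57.55 = 326.9991 → 327.0 N (4 s.f., last digit at the 10^-1 place).
Sum: 344.4831 N; keep the coarser place, 10^0.
Result: 344 N.

344 N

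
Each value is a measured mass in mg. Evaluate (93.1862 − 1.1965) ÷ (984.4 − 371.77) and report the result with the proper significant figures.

1.502 × 10⁻¹

93.1862 − 1.1965 = 91.9897, limited to 4 d.p. → 6 s.f.; 984.4 − 371.77 = 612.63, limited to 1 d.p. → 4 s.f.
Carrying full precision, 91.9897 ÷ 612.63 = 0.15015539559…; keep min(6, 4) = 4 s.f.
Rounded to 4 significant figures: 1.502 × 10⁻¹.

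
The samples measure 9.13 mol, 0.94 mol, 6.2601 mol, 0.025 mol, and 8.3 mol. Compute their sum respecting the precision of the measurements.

9.13 mol + 0.94 mol + 6.2601 mol + 0.025 mol + 8.3 mol = 24.6551 mol.
Addition/subtraction keeps the fewest decimal places: 9.13 → 2 decimal places, 0.94 → 2 decimal places, 6.2601 → 4 decimal places, 0.025 → 3 decimal places, 8.3 → 1 decimal place; limit is 1.
Rounded to 1 decimal place: 24.7 mol.

24.7 mol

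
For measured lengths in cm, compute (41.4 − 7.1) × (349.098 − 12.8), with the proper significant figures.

41.4 − 7.1 = 34.3, limited to 1 d.p. → 3 s.f.; 349.098 − 12.8 = 336.298, limited to 1 d.p. → 4 s.f.
Carrying full precision, 34.3 × 336.298 = 11535.0214; keep min(3, 4) = 3 s.f.
Rounded to 3 significant figures: 1.15 × 10⁴ cm².

1.15 × 10⁴ cm²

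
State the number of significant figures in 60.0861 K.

60.0861: zeros between nonzero digits are significant.

6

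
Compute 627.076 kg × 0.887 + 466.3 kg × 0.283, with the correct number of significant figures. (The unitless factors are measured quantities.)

627.076 × 0.887 = 556.216412 → 556 kg (3 s.f., last digit at the 10^0 place).
466.3 × 0.283 = 131.9629 → 132 kg (3 s.f., last digit at the 10^0 place).
Sum: 688.179312 kg; keep the coarser place, 10^0.
Result: 6.88 × 10^2 kg.

6.88 × 10^2 kg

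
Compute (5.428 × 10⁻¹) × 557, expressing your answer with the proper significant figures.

3.02 × 10²

(5.428 × 10⁻¹) × 557 = 302.3396
Multiplication/division keeps the fewest significant figures: 5.428 × 10⁻¹ → 4 s.f., 557 → 3 s.f.; limit is 3.
Rounded to 3 significant figures: 3.02 × 10².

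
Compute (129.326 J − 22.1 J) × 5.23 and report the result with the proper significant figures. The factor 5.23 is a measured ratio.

129.326 J − 22.1 J = 107.226 J; the difference is limited to 1 decimal place (4 s.f.).
Carrying full precision, 107.226 × 5.23 = 560.79198 J; 5.23 has 3 s.f., so the result keeps min(4, 3) = 3 s.f.
Rounded to 3 significant figures: 561 J.

561 J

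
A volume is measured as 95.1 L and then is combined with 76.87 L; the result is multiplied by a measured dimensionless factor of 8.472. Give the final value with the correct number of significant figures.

95.1 L + 76.87 L = 171.97 L; the sum is limited to 1 decimal place (4 s.f.).
Carrying full precision, 171.97 × 8.472 = 1456.92984 L; 8.472 has 4 s.f., so the result keeps min(4, 4) = 4 s.f.
Rounded to 4 significant figures: 1.457 × 10^3 L.

1.457 × 10^3 L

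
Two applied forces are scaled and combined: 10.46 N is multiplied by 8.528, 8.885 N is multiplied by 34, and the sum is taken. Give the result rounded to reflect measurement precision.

3.9 × 10² N

10.46 × 8.528 = 89.20288 → 89.20 N (4 s.f., last digit at the 10^-2 place).
8.885 × 34 = 302.09 → 3.0 × 10² N (2 s.f., last digit at the 10^1 place).
Sum: 391.29288 N; keep the coarser place, 10^1.
Result: 3.9 × 10² N.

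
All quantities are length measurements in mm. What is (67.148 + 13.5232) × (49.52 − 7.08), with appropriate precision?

67.148 + 13.5232 = 80.6712, limited to 3 d.p. → 5 s.f.; 49.52 − 7.08 = 42.44, limited to 2 d.p. → 4 s.f.
Carrying full precision, 80.6712 × 42.44 = 3423.685728; keep min(5, 4) = 4 s.f.
Rounded to 4 significant figures: 3424 mm².

3424 mm²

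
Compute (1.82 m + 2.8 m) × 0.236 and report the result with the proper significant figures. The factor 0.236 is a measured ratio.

1.1 m

1.82 m + 2.8 m = 4.62 m; the sum is limited to 1 decimal place (2 s.f.).
Carrying full precision, 4.62 × 0.236 = 1.09032 m; 0.236 has 3 s.f., so the result keeps min(2, 3) = 2 s.f.
Rounded to 2 significant figures: 1.1 m.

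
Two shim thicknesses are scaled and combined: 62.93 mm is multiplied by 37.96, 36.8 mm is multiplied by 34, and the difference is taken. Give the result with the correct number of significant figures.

1.1 × 10³ mm

62.93 × 37.96 = 2388.8228 → 2389 mm (4 s.f., last digit at the 10^0 place).
36.8 × 34 = 1251.2 → 1.3 × 10³ mm (2 s.f., last digit at the 10^2 place).
Difference: 1137.6228 mm; keep the coarser place, 10^2.
Result: 1.1 × 10³ mm.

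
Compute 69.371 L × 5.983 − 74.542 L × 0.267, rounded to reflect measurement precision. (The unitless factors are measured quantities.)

69.371 × 5.983 = 415.046693 → 415.0 L (4 s.f., last digit at the 10^-1 place).
74.542 × 0.267 = 19.902714 → 19.9 L (3 s.f., last digit at the 10^-1 place).
Difference: 395.143979 L; keep the coarser place, 10^-1.
Result: 395.1 L.

395.1 L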